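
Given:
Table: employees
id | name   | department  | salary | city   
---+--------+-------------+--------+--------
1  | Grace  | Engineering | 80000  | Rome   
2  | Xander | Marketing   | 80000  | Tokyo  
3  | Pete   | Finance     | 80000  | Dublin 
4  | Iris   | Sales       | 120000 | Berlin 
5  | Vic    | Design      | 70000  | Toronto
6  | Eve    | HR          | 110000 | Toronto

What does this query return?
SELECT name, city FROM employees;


Projecting columns: name, city

6 rows:
Grace, Rome
Xander, Tokyo
Pete, Dublin
Iris, Berlin
Vic, Toronto
Eve, Toronto


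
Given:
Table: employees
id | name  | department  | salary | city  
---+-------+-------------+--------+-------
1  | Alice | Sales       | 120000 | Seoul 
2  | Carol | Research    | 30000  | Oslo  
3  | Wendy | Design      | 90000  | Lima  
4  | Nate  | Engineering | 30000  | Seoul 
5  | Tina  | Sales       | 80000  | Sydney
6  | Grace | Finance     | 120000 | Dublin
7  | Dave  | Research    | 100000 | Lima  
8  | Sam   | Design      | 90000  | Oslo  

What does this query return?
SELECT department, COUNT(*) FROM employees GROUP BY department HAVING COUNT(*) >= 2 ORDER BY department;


Groups with count >= 2:
  Design: 2 -> PASS
  Research: 2 -> PASS
  Sales: 2 -> PASS
  Engineering: 1 -> filtered out
  Finance: 1 -> filtered out


3 groups:
Design, 2
Research, 2
Sales, 2


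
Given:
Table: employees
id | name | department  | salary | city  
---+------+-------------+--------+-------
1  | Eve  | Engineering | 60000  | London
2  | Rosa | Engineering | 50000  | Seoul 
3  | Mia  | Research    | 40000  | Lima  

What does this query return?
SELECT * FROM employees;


SELECT * returns all 3 rows with all columns

3 rows:
1, Eve, Engineering, 60000, London
2, Rosa, Engineering, 50000, Seoul
3, Mia, Research, 40000, Lima


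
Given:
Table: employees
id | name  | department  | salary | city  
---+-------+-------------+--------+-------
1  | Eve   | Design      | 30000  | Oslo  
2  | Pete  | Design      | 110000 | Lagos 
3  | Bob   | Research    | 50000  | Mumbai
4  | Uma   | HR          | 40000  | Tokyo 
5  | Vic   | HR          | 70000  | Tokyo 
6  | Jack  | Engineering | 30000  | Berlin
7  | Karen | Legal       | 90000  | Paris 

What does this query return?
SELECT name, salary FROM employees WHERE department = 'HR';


Filtering: department = 'HR'
Matching rows: 2

2 rows:
Uma, 40000
Vic, 70000


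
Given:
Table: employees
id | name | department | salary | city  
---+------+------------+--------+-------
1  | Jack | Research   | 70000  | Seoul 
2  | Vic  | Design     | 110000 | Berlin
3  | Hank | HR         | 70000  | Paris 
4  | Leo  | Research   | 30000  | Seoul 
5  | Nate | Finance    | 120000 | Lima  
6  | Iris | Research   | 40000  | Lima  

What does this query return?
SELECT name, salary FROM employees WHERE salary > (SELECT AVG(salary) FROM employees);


Subquery: AVG(salary) = 73333.33
Filtering: salary > 73333.33
  Vic (110000) -> MATCH
  Nate (120000) -> MATCH


2 rows:
Vic, 110000
Nate, 120000


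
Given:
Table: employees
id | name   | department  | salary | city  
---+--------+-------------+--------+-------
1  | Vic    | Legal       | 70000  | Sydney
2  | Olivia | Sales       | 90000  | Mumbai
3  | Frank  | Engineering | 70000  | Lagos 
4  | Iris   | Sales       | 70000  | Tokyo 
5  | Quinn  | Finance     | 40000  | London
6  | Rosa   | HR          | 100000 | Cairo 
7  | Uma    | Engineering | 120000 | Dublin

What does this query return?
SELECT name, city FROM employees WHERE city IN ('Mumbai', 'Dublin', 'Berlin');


Filtering: city IN ('Mumbai', 'Dublin', 'Berlin')
Matching: 2 rows

2 rows:
Olivia, Mumbai
Uma, Dublin


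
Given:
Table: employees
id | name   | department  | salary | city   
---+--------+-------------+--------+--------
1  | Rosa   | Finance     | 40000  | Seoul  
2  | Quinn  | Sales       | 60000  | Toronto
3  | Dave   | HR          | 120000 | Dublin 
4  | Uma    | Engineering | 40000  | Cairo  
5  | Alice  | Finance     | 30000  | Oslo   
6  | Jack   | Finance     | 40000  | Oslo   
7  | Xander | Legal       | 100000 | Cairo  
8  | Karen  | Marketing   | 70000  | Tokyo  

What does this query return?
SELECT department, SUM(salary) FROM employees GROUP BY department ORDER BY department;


Summing salary within each department:
  Engineering: 40000 = 40000
  Finance: 40000 + 30000 + 40000 = 110000
  HR: 120000 = 120000
  Legal: 100000 = 100000
  Marketing: 70000 = 70000
  Sales: 60000 = 60000


6 groups:
Engineering, 40000
Finance, 110000
HR, 120000
Legal, 100000
Marketing, 70000
Sales, 60000


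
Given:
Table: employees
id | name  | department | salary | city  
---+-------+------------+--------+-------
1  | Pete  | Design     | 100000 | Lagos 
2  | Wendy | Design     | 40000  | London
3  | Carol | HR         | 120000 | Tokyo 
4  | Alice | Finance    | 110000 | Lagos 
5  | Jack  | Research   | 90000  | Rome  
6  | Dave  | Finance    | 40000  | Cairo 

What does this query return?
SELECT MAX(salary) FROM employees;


Salaries: 100000, 40000, 120000, 110000, 90000, 40000
MAX = 120000

120000


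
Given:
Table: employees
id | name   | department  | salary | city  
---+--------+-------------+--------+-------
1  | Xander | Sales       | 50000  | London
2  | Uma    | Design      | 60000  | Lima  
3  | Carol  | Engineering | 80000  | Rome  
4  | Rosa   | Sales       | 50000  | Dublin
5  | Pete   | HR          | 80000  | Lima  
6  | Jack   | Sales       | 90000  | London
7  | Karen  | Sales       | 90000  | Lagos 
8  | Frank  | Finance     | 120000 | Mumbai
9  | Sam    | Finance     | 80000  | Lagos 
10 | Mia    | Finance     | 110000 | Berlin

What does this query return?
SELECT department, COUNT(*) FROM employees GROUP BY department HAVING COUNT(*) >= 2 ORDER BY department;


Groups with count >= 2:
  Finance: 3 -> PASS
  Sales: 4 -> PASS
  Design: 1 -> filtered out
  Engineering: 1 -> filtered out
  HR: 1 -> filtered out


2 groups:
Finance, 3
Sales, 4


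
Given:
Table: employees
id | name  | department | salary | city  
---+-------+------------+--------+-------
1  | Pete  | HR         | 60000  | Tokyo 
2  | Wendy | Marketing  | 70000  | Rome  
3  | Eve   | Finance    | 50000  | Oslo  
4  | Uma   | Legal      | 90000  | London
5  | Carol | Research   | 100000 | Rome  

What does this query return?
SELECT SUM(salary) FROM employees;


SUM(salary) = 60000 + 70000 + 50000 + 90000 + 100000 = 370000

370000


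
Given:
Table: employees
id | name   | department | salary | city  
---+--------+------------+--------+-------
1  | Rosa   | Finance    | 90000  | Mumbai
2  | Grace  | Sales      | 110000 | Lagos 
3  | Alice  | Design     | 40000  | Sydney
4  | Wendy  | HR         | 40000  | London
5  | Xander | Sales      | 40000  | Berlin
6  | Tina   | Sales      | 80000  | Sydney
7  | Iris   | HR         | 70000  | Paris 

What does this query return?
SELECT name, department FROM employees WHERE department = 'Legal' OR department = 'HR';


Filtering: department = 'Legal' OR 'HR'
Matching: 2 rows

2 rows:
Wendy, HR
Iris, HR


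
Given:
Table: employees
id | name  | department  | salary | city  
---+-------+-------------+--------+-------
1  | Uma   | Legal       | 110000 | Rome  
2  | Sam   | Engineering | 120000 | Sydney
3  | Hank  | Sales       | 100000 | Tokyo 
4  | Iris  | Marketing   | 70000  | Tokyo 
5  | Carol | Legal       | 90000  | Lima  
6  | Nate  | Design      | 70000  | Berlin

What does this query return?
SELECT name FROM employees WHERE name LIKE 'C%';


LIKE 'C%' matches names starting with 'C'
Matching: 1

1 rows:
Carol


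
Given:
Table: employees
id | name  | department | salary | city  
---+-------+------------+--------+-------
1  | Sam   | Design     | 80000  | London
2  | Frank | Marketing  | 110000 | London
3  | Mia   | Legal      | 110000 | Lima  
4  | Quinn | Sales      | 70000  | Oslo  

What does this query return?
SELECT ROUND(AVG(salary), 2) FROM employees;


SUM(salary) = 370000
COUNT = 4
ROUND(AVG, 2) = ROUND(370000 / 4, 2) = 92500.0

92500.0


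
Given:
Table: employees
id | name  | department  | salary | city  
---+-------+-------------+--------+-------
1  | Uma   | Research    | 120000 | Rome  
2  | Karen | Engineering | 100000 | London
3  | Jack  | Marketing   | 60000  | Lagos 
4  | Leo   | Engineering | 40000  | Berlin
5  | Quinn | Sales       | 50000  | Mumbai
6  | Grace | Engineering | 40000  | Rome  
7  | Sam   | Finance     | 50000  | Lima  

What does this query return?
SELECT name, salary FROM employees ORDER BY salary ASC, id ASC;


Sorting by salary ASC, then id ASC for ties

7 rows:
Leo, 40000
Grace, 40000
Quinn, 50000
Sam, 50000
Jack, 60000
Karen, 100000
Uma, 120000


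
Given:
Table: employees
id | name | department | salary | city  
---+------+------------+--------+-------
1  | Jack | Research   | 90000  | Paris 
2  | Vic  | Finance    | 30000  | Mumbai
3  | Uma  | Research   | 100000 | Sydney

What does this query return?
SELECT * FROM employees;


SELECT * returns all 3 rows with all columns

3 rows:
1, Jack, Research, 90000, Paris
2, Vic, Finance, 30000, Mumbai
3, Uma, Research, 100000, Sydney


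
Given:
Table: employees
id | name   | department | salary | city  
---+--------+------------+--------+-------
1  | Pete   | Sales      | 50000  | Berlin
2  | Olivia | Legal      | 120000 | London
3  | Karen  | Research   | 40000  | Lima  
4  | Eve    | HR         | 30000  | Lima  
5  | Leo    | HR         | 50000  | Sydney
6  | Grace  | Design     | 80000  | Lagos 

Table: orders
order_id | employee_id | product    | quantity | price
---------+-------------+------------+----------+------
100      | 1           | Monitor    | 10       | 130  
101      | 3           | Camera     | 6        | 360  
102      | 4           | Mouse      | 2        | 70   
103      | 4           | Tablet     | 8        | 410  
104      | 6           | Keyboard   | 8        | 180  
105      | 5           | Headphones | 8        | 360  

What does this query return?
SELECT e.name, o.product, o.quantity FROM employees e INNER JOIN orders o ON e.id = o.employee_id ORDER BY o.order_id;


Joining employees.id = orders.employee_id:
  employee Pete (id=1) -> order Monitor
  employee Karen (id=3) -> order Camera
  employee Eve (id=4) -> order Mouse
  employee Eve (id=4) -> order Tablet
  employee Grace (id=6) -> order Keyboard
  employee Leo (id=5) -> order Headphones


6 rows:
Pete, Monitor, 10
Karen, Camera, 6
Eve, Mouse, 2
Eve, Tablet, 8
Grace, Keyboard, 8
Leo, Headphones, 8


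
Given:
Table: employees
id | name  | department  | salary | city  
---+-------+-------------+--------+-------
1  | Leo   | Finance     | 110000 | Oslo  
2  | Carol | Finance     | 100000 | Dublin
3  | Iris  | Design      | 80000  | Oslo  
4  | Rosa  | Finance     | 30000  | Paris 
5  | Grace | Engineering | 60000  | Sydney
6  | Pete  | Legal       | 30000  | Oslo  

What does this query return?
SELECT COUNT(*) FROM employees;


COUNT(*) counts all rows

6


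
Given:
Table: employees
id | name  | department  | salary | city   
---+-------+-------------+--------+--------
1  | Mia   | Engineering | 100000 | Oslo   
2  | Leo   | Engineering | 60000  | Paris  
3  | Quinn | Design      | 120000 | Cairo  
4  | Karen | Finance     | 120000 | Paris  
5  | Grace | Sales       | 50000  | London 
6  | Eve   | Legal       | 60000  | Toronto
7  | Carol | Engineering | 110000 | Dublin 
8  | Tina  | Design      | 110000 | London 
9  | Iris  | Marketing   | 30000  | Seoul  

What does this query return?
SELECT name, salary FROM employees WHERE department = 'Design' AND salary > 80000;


Filtering: department = 'Design' AND salary > 80000
Matching: 2 rows

2 rows:
Quinn, 120000
Tina, 110000


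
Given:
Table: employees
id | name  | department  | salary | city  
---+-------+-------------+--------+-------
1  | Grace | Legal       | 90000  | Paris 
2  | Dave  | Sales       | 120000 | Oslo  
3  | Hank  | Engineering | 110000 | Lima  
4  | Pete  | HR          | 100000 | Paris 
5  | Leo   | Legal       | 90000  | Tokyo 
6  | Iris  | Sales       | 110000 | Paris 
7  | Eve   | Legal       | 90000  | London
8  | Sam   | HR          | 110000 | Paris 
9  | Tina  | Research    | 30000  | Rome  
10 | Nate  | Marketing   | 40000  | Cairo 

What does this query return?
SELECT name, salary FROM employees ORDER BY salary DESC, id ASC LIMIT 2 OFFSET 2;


Sort by salary DESC (id ASC tiebreak), then skip 2 and take 2
Rows 3 through 4

2 rows:
Iris, 110000
Sam, 110000


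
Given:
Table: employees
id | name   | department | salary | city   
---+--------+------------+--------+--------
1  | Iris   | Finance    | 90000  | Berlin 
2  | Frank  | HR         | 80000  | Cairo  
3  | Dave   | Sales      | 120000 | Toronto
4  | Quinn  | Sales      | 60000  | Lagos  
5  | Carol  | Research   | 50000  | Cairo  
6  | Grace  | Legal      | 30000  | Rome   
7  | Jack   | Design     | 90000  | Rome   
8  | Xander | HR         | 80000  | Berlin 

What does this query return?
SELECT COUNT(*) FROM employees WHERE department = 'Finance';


Counting rows where department = 'Finance'
  Iris -> MATCH


1


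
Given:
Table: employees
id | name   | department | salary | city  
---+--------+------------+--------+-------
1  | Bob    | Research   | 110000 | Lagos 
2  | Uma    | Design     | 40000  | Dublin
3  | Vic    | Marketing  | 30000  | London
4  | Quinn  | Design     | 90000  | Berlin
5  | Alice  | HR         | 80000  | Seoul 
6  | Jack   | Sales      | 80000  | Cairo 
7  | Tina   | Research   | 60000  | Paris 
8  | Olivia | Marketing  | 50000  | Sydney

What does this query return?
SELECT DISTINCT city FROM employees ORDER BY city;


All 'city' values (row order): Lagos, Dublin, London, Berlin, Seoul, Cairo, Paris, Sydney
Removing duplicates leaves 8 unique value(s).

8 values:
Berlin
Cairo
Dublin
Lagos
London
Paris
Seoul
Sydney


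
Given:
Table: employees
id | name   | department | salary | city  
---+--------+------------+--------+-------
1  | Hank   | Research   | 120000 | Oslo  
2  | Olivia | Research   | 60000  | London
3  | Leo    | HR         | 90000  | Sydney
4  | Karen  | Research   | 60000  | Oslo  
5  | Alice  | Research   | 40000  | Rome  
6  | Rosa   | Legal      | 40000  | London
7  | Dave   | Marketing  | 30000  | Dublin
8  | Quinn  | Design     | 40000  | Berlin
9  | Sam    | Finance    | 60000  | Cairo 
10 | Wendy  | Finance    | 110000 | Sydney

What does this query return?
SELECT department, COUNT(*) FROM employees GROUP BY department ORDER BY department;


Assigning each row to its department group:
  Hank -> Research
  Olivia -> Research
  Leo -> HR
  Karen -> Research
  Alice -> Research
  Rosa -> Legal
  Dave -> Marketing
  Quinn -> Design
  Sam -> Finance
  Wendy -> Finance


6 groups:
Design, 1
Finance, 2
HR, 1
Legal, 1
Marketing, 1
Research, 4


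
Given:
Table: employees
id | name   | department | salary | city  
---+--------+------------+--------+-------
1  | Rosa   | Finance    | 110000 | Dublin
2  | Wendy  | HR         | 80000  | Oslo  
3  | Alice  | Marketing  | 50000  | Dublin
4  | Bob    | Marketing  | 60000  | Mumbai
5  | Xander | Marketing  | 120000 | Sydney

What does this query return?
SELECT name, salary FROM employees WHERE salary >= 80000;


Filtering: salary >= 80000
Matching: 3 rows

3 rows:
Rosa, 110000
Wendy, 80000
Xander, 120000


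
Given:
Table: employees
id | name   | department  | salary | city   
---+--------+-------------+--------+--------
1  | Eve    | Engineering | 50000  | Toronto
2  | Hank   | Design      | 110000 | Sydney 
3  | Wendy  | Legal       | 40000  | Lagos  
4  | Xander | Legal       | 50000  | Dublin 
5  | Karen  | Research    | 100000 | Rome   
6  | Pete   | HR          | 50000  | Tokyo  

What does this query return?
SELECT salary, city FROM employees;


Projecting columns: salary, city

6 rows:
50000, Toronto
110000, Sydney
40000, Lagos
50000, Dublin
100000, Rome
50000, Tokyo


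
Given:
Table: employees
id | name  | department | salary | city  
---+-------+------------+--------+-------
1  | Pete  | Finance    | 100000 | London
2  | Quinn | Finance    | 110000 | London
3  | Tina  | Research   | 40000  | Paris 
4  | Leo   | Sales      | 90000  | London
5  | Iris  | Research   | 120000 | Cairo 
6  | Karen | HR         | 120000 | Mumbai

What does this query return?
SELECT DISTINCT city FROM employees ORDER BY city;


All 'city' values (row order): London, London, Paris, London, Cairo, Mumbai
Removing duplicates leaves 4 unique value(s).

4 values:
Cairo
London
Mumbai
Paris


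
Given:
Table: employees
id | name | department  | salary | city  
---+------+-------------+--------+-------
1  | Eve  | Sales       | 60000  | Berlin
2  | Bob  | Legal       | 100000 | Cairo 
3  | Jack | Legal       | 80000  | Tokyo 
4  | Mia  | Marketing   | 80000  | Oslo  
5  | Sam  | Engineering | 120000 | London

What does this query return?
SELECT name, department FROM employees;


Projecting columns: name, department

5 rows:
Eve, Sales
Bob, Legal
Jack, Legal
Mia, Marketing
Sam, Engineering


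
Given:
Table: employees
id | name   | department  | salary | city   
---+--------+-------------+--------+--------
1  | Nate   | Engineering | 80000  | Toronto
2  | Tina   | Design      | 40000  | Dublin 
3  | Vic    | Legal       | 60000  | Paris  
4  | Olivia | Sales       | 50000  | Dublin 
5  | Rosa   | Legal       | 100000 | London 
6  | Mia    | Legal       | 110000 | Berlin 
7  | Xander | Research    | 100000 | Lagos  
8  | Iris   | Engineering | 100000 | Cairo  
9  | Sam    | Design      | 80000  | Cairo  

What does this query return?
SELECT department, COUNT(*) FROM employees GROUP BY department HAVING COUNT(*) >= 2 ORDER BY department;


Groups with count >= 2:
  Design: 2 -> PASS
  Engineering: 2 -> PASS
  Legal: 3 -> PASS
  Research: 1 -> filtered out
  Sales: 1 -> filtered out


3 groups:
Design, 2
Engineering, 2
Legal, 3


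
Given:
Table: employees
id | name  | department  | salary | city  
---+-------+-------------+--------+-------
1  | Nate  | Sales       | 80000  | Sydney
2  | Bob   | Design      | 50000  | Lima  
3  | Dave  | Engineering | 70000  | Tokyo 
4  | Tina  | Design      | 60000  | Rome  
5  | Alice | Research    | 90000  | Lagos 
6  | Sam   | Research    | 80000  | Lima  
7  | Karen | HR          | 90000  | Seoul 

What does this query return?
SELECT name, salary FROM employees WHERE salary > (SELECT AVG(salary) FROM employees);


Subquery: AVG(salary) = 74285.71
Filtering: salary > 74285.71
  Nate (80000) -> MATCH
  Alice (90000) -> MATCH
  Sam (80000) -> MATCH
  Karen (90000) -> MATCH


4 rows:
Nate, 80000
Alice, 90000
Sam, 80000
Karen, 90000


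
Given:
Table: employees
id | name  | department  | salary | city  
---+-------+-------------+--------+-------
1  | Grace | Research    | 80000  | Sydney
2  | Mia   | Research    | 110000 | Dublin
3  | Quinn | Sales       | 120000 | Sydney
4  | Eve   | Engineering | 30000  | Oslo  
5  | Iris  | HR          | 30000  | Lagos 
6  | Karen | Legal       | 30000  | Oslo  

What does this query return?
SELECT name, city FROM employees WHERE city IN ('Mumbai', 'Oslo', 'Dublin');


Filtering: city IN ('Mumbai', 'Oslo', 'Dublin')
Matching: 3 rows

3 rows:
Mia, Dublin
Eve, Oslo
Karen, Oslo


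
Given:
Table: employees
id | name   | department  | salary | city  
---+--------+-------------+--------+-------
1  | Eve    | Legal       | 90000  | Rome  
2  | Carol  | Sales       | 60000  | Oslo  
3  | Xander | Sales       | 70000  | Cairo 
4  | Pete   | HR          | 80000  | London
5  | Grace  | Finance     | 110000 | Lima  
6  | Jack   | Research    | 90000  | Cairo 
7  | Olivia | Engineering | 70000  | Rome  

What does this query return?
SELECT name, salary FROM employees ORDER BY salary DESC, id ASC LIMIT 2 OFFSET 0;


Sort by salary DESC (id ASC tiebreak), then skip 0 and take 2
Rows 1 through 2

2 rows:
Grace, 110000
Eve, 90000


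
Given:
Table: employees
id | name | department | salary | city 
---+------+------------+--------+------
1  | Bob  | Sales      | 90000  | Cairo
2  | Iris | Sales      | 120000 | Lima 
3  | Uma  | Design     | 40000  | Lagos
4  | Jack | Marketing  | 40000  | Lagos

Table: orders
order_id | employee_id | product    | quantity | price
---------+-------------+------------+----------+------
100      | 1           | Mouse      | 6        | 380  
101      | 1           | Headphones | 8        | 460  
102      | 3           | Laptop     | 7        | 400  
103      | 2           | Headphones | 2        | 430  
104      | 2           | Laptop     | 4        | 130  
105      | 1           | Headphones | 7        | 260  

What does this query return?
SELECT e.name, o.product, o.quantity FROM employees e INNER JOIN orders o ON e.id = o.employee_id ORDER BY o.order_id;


Joining employees.id = orders.employee_id:
  employee Bob (id=1) -> order Mouse
  employee Bob (id=1) -> order Headphones
  employee Uma (id=3) -> order Laptop
  employee Iris (id=2) -> order Headphones
  employee Iris (id=2) -> order Laptop
  employee Bob (id=1) -> order Headphones


6 rows:
Bob, Mouse, 6
Bob, Headphones, 8
Uma, Laptop, 7
Iris, Headphones, 2
Iris, Laptop, 4
Bob, Headphones, 7


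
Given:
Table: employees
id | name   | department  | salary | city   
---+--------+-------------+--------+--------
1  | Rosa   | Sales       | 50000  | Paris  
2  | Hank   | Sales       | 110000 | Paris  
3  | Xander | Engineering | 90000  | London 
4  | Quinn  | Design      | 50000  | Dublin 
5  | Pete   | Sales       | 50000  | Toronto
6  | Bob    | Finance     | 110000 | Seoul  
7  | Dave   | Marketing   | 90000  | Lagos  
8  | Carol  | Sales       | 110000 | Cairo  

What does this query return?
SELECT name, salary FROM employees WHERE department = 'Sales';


Filtering: department = 'Sales'
Matching rows: 4

4 rows:
Rosa, 50000
Hank, 110000
Pete, 50000
Carol, 110000


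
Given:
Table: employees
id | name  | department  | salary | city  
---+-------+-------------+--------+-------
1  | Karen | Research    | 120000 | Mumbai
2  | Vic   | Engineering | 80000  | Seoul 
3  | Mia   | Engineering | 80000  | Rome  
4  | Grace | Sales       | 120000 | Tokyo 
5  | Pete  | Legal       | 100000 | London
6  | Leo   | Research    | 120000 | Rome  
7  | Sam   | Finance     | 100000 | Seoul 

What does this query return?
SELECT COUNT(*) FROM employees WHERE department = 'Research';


Counting rows where department = 'Research'
  Karen -> MATCH
  Leo -> MATCH


2


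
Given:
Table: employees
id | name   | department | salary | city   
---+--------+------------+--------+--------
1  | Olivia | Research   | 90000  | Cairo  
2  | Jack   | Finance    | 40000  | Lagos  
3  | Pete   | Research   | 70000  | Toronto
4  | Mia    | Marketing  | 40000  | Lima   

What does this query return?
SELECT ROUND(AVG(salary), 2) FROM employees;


SUM(salary) = 240000
COUNT = 4
ROUND(AVG, 2) = ROUND(240000 / 4, 2) = 60000.0

60000.0


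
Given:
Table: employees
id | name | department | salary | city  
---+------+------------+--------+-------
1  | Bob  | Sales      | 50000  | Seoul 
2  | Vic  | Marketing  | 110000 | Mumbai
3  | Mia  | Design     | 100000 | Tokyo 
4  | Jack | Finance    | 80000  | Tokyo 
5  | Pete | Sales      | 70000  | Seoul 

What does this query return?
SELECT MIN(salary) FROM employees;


Salaries: 50000, 110000, 100000, 80000, 70000
MIN = 50000

50000


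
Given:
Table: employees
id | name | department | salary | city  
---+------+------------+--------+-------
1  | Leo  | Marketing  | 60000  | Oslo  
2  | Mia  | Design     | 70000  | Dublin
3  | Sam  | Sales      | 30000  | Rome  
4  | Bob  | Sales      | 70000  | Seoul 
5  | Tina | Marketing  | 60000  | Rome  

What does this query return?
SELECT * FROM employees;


SELECT * returns all 5 rows with all columns

5 rows:
1, Leo, Marketing, 60000, Oslo
2, Mia, Design, 70000, Dublin
3, Sam, Sales, 30000, Rome
4, Bob, Sales, 70000, Seoul
5, Tina, Marketing, 60000, Rome


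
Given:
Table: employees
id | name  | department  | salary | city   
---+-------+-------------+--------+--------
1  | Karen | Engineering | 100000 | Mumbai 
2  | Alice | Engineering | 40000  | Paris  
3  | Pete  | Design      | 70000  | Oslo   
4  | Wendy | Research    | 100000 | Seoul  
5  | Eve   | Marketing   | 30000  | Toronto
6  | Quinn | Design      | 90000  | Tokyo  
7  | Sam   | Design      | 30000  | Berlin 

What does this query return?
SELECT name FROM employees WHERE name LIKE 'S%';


LIKE 'S%' matches names starting with 'S'
Matching: 1

1 rows:
Sam


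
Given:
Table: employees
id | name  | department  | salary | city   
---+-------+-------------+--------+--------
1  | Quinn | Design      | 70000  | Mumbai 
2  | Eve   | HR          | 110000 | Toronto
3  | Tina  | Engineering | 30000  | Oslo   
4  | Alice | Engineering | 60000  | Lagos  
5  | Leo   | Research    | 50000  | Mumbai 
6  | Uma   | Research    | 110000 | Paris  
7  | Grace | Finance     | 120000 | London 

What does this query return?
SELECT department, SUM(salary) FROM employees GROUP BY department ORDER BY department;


Summing salary within each department:
  Design: 70000 = 70000
  Engineering: 30000 + 60000 = 90000
  Finance: 120000 = 120000
  HR: 110000 = 110000
  Research: 50000 + 110000 = 160000


5 groups:
Design, 70000
Engineering, 90000
Finance, 120000
HR, 110000
Research, 160000


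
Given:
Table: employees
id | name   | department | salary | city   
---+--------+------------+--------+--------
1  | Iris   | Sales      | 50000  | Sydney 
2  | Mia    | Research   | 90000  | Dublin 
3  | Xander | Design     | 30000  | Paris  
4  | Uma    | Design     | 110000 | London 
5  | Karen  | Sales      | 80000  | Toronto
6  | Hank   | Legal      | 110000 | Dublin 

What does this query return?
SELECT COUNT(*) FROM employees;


COUNT(*) counts all rows

6


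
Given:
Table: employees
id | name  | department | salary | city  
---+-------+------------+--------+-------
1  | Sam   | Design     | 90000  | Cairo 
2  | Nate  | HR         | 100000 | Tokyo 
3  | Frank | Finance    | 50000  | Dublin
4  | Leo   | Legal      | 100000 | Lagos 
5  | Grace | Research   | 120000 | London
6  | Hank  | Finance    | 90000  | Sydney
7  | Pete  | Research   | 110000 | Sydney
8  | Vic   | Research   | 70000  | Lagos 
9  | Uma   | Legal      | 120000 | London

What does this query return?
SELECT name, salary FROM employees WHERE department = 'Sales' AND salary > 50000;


Filtering: department = 'Sales' AND salary > 50000
Matching: 0 rows

Empty result set (0 rows)


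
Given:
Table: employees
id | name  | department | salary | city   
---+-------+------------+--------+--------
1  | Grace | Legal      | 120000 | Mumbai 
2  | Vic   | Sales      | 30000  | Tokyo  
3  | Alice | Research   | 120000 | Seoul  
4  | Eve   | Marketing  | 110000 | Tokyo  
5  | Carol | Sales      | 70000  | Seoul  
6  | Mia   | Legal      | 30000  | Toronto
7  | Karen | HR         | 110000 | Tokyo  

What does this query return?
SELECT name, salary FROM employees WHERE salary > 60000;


Filtering: salary > 60000
Matching: 5 rows

5 rows:
Grace, 120000
Alice, 120000
Eve, 110000
Carol, 70000
Karen, 110000


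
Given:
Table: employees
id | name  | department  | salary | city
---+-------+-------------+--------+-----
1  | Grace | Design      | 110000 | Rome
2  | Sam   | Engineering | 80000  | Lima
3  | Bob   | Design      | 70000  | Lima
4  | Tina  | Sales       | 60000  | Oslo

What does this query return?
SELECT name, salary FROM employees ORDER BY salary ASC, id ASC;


Sorting by salary ASC, then id ASC for ties

4 rows:
Tina, 60000
Bob, 70000
Sam, 80000
Grace, 110000


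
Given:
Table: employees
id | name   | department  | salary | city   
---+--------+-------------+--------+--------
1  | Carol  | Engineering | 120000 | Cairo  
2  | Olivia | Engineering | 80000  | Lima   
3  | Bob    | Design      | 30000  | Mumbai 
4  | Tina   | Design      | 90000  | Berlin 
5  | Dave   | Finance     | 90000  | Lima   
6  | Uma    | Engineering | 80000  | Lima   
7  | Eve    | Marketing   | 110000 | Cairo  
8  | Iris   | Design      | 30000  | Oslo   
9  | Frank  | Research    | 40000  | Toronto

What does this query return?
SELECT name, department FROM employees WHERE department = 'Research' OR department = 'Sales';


Filtering: department = 'Research' OR 'Sales'
Matching: 1 rows

1 rows:
Frank, Research


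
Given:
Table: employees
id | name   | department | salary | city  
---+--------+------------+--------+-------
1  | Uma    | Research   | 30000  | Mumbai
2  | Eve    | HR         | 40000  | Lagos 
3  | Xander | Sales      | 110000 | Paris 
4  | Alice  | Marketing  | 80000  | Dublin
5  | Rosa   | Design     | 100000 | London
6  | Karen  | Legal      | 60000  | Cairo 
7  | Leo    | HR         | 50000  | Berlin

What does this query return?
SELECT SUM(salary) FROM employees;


SUM(salary) = 30000 + 40000 + 110000 + 80000 + 100000 + 60000 + 50000 = 470000

470000


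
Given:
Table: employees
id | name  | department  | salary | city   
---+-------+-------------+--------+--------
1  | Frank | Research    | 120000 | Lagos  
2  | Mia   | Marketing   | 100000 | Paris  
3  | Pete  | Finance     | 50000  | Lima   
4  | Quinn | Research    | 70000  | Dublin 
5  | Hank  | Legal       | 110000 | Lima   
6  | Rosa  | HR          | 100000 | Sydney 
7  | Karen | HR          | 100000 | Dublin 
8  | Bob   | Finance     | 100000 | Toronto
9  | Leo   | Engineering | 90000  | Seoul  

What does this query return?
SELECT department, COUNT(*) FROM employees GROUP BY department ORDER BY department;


Assigning each row to its department group:
  Frank -> Research
  Mia -> Marketing
  Pete -> Finance
  Quinn -> Research
  Hank -> Legal
  Rosa -> HR
  Karen -> HR
  Bob -> Finance
  Leo -> Engineering


6 groups:
Engineering, 1
Finance, 2
HR, 2
Legal, 1
Marketing, 1
Research, 2


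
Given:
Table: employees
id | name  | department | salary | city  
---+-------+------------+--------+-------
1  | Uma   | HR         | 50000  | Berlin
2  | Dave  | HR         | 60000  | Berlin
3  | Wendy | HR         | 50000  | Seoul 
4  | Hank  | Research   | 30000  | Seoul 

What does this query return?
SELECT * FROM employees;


SELECT * returns all 4 rows with all columns

4 rows:
1, Uma, HR, 50000, Berlin
2, Dave, HR, 60000, Berlin
3, Wendy, HR, 50000, Seoul
4, Hank, Research, 30000, Seoul


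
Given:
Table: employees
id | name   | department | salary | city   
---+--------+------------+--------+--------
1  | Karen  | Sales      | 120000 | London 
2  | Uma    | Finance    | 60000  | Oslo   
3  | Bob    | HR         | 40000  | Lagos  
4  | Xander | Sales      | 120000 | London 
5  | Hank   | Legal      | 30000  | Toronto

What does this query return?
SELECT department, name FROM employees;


Projecting columns: department, name

5 rows:
Sales, Karen
Finance, Uma
HR, Bob
Sales, Xander
Legal, Hank


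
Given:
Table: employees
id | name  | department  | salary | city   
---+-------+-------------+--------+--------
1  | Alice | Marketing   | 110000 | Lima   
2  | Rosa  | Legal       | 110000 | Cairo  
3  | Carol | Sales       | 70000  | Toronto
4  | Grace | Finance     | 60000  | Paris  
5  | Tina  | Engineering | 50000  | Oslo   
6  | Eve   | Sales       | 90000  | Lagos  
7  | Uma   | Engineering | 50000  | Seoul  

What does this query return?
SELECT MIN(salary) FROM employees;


Salaries: 110000, 110000, 70000, 60000, 50000, 90000, 50000
MIN = 50000

50000


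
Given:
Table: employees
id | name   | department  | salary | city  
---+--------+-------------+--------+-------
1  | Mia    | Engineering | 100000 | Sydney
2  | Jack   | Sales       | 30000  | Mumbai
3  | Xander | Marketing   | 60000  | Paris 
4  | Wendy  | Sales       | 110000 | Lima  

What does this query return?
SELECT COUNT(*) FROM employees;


COUNT(*) counts all rows

4


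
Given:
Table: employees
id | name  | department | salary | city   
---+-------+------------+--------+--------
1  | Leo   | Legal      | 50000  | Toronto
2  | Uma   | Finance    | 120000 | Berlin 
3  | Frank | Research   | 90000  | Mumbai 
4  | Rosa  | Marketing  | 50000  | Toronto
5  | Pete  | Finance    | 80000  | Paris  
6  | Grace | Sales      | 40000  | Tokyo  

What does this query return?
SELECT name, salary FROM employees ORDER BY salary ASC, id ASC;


Sorting by salary ASC, then id ASC for ties

6 rows:
Grace, 40000
Leo, 50000
Rosa, 50000
Pete, 80000
Frank, 90000
Uma, 120000


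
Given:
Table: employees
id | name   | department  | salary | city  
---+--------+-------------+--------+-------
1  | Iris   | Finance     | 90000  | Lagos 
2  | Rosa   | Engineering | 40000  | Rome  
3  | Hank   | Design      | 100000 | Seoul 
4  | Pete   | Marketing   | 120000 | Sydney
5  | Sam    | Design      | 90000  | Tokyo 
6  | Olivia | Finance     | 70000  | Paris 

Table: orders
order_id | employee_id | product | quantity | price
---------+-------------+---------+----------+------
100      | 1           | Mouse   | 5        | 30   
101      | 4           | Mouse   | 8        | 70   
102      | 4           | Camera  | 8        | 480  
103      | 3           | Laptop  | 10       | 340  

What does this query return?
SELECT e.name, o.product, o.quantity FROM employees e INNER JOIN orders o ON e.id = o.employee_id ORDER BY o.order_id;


Joining employees.id = orders.employee_id:
  employee Iris (id=1) -> order Mouse
  employee Pete (id=4) -> order Mouse
  employee Pete (id=4) -> order Camera
  employee Hank (id=3) -> order Laptop


4 rows:
Iris, Mouse, 5
Pete, Mouse, 8
Pete, Camera, 8
Hank, Laptop, 10


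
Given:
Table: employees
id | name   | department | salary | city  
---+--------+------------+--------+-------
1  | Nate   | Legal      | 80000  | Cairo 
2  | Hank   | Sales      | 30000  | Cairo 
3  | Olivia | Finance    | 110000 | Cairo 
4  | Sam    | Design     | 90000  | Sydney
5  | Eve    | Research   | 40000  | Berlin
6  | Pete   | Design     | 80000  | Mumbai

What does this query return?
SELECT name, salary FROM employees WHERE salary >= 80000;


Filtering: salary >= 80000
Matching: 4 rows

4 rows:
Nate, 80000
Olivia, 110000
Sam, 90000
Pete, 80000


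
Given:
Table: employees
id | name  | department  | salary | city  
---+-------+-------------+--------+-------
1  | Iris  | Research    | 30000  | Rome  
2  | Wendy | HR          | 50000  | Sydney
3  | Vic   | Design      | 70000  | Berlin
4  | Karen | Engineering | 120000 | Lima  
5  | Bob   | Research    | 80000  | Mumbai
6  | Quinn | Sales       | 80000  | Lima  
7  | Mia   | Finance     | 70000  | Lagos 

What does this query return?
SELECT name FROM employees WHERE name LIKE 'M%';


LIKE 'M%' matches names starting with 'M'
Matching: 1

1 rows:
Mia


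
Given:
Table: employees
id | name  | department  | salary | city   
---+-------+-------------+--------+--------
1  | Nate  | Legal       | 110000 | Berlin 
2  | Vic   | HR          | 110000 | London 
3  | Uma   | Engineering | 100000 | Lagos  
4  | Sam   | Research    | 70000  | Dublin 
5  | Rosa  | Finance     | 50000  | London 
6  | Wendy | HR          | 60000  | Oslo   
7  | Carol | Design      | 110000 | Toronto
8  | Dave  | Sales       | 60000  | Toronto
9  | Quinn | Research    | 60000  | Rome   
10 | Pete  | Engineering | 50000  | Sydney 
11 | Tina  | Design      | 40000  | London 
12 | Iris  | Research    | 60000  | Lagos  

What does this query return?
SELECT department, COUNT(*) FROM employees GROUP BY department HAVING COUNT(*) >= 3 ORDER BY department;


Groups with count >= 3:
  Research: 3 -> PASS
  Design: 2 -> filtered out
  Engineering: 2 -> filtered out
  Finance: 1 -> filtered out
  HR: 2 -> filtered out
  Legal: 1 -> filtered out
  Sales: 1 -> filtered out


1 groups:
Research, 3


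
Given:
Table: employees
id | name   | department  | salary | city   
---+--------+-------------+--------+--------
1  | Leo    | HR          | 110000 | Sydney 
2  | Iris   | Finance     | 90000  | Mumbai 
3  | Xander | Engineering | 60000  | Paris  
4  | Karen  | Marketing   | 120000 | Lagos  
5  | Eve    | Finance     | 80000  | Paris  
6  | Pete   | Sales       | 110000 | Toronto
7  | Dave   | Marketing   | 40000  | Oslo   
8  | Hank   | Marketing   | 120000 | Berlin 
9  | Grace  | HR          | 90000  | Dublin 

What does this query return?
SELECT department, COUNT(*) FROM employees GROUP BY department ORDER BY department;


Assigning each row to its department group:
  Leo -> HR
  Iris -> Finance
  Xander -> Engineering
  Karen -> Marketing
  Eve -> Finance
  Pete -> Sales
  Dave -> Marketing
  Hank -> Marketing
  Grace -> HR


5 groups:
Engineering, 1
Finance, 2
HR, 2
Marketing, 3
Sales, 1


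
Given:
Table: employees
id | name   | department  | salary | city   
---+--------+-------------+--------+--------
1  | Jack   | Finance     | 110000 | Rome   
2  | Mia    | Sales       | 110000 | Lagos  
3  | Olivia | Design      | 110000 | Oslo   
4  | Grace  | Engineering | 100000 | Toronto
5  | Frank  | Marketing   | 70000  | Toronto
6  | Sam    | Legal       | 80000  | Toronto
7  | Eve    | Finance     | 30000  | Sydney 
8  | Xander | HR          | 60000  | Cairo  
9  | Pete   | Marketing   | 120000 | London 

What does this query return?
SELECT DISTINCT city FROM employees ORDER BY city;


All 'city' values (row order): Rome, Lagos, Oslo, Toronto, Toronto, Toronto, Sydney, Cairo, London
Removing duplicates leaves 7 unique value(s).

7 values:
Cairo
Lagos
London
Oslo
Rome
Sydney
Toronto


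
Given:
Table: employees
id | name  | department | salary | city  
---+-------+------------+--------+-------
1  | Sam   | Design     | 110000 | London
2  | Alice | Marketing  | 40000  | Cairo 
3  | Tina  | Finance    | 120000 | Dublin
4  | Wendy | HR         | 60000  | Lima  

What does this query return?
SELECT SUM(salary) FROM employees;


SUM(salary) = 110000 + 40000 + 120000 + 60000 = 330000

330000


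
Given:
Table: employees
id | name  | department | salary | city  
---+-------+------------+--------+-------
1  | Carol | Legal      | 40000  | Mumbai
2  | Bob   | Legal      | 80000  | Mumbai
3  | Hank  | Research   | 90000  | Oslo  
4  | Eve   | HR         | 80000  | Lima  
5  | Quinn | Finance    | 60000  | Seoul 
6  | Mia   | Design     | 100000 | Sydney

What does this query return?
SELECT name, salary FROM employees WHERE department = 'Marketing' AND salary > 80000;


Filtering: department = 'Marketing' AND salary > 80000
Matching: 0 rows

Empty result set (0 rows)


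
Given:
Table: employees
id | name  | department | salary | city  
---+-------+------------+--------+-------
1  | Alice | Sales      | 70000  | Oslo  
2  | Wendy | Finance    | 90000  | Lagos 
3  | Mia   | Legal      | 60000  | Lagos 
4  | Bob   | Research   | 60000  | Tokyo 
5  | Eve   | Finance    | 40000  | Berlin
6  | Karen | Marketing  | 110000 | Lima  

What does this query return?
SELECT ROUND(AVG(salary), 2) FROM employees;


SUM(salary) = 430000
COUNT = 6
ROUND(AVG, 2) = ROUND(430000 / 6, 2) = 71666.67

71666.67


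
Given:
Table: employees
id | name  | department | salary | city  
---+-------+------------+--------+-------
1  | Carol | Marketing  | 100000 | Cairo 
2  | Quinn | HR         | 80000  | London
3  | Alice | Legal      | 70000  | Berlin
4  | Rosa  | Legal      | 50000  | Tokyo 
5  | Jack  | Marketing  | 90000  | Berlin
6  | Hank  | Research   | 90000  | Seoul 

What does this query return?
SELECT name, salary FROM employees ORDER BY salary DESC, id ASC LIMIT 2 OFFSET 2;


Sort by salary DESC (id ASC tiebreak), then skip 2 and take 2
Rows 3 through 4

2 rows:
Hank, 90000
Quinn, 80000


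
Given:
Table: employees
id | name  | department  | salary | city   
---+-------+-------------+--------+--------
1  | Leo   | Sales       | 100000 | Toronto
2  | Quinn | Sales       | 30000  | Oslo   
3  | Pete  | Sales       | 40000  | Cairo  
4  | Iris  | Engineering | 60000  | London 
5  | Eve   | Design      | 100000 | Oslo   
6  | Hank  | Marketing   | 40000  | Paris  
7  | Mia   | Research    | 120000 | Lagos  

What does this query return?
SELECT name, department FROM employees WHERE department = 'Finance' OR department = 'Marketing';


Filtering: department = 'Finance' OR 'Marketing'
Matching: 1 rows

1 rows:
Hank, Marketing


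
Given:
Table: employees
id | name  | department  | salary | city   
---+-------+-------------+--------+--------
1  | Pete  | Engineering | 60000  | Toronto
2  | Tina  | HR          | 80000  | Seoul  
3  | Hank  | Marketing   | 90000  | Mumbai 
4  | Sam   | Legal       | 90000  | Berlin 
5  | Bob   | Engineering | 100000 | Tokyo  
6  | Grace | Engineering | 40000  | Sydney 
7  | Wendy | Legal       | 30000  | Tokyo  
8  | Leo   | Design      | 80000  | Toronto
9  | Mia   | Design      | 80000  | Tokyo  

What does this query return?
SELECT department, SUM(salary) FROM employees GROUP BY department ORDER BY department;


Summing salary within each department:
  Design: 80000 + 80000 = 160000
  Engineering: 60000 + 100000 + 40000 = 200000
  HR: 80000 = 80000
  Legal: 90000 + 30000 = 120000
  Marketing: 90000 = 90000


5 groups:
Design, 160000
Engineering, 200000
HR, 80000
Legal, 120000
Marketing, 90000
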